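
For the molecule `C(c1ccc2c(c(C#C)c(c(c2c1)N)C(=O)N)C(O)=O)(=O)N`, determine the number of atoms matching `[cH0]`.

7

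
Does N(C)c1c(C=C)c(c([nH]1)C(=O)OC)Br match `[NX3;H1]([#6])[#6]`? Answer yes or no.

Yes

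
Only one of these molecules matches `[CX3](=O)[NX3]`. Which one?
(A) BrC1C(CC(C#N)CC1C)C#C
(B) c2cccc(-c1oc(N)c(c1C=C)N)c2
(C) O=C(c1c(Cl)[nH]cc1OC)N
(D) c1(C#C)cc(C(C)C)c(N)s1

[CX3](=O)[NX3] describes a carbonyl carbon bonded to a trivalent nitrogen (an amide).
(A) has a nitrile (-C#N) but the nitrile N is NX1 (triple-bonded), not NX3.
(B) has a primary amino group (-NH2) but the -NH2 is not attached to a carbonyl carbon.
(C) contains a primary amide (-C(=O)NH2), which satisfies every atom and bond constraint.
(D) has a primary amino group (-NH2) but the -NH2 is not attached to a carbonyl carbon.
So the answer is (C).

C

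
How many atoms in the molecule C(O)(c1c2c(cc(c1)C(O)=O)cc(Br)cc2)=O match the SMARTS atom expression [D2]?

5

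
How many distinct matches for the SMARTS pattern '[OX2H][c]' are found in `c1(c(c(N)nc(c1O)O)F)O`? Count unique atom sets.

3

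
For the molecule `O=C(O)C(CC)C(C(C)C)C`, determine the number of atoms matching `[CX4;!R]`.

8

The query [CX4;!R] means: aliphatic carbon with four total connections, not in a ring.
Check the 11 heavy atoms by environment: 8× C (X4, acyclic) → match; 1× C (X3, acyclic) → no; 1× O (X1, acyclic) → no; 1× O (X2, acyclic) → no.
That gives 8 matching atoms.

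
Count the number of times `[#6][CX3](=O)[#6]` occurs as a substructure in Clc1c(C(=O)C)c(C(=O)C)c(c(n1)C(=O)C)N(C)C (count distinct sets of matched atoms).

3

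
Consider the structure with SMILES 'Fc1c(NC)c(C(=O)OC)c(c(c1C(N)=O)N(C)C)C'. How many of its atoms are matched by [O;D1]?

2

Check the 20 heavy atoms by environment: 6× c (aromatic, D3) → no; 1× F (D1) → no; 1× N (D3) → no; 5× C (D1) → no; 1× N (D2) → no; 2× C (D3) → no; 2× O (D1) → match; 1× N (D1) → no; 1× O (D2) → no.
That gives 2 matching atoms.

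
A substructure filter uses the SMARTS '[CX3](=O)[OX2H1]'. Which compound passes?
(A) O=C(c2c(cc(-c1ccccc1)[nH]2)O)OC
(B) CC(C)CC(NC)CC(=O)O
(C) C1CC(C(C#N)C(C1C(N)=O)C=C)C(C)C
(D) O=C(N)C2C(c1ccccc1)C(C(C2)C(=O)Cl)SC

B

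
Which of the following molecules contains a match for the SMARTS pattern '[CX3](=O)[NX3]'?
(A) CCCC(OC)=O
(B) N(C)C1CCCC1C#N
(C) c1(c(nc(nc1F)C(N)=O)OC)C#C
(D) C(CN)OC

C

[CX3](=O)[NX3] describes a carbonyl carbon bonded to a trivalent nitrogen (an amide).
(A) has a methyl-ester group (-C(=O)OCH3) but the carbonyl is bonded to O, not to an NX3 nitrogen.
(B) has a nitrile (-C#N) but the nitrile N is NX1 (triple-bonded), not NX3.
(C) contains a primary amide (-C(=O)NH2), which satisfies every atom and bond constraint.
(D) has a primary amino group (-NH2) but the -NH2 is not attached to a carbonyl carbon.
So the answer is (C).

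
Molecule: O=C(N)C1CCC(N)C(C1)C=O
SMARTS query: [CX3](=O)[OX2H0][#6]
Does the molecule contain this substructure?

No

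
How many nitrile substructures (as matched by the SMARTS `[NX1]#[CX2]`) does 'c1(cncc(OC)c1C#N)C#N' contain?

[NX1]#[CX2] is the SMARTS for a nitrile: a nitrogen triple-bonded to a two-connected carbon.
The molecule carries 2 separate instances of a nitrile (-C#N) meeting every constraint; each maps to a distinct set of atoms, giving 2 matches.

2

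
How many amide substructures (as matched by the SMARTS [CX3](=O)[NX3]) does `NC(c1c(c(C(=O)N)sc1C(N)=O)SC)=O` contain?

3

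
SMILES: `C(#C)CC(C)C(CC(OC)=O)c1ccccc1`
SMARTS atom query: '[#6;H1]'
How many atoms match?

8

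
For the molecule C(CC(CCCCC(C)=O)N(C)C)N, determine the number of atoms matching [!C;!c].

3

Check the 14 heavy atoms by environment: 11× C → no; 2× N → match; 1× O → match.
Summing the matching environments: 2 + 1 = 3 matching atoms.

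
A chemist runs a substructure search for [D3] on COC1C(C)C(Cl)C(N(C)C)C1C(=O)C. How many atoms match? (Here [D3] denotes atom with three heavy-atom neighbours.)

The query [D3] means: atom with exactly three heavy-atom neighbours.
Check the 15 heavy atoms by environment: 6× C (D3) → match; 1× O (D2) → no; 5× C (D1) → no; 1× O (D1) → no; 1× Cl (D1) → no; 1× N (D3) → match.
Summing the matching environments: 6 + 1 = 7 matching atoms.

7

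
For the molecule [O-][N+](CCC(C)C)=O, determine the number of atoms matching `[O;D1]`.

2

The query [O;D1] means: aliphatic oxygen bonded to exactly one heavy atom.
Check the 8 heavy atoms by environment: 2× C (D2) → no; 1× N (charge +1, D3) → no; 1× O (charge -1, D1) → match; 1× O (D1) → match; 1× C (D3) → no; 2× C (D1) → no.
Summing the matching environments: 1 + 1 = 2 matching atoms.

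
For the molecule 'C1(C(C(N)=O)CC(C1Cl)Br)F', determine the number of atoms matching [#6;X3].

1

The query [#6;X3] means: any carbon (aromatic or not) with three total connections.
Check the 11 heavy atoms by environment: 5× C (X4) → no; 1× C (X3) → match; 1× O (X1) → no; 1× N (X3) → no; 1× F (X1) → no; 1× Br (X1) → no; 1× Cl (X1) → no.
That gives 1 matching atom.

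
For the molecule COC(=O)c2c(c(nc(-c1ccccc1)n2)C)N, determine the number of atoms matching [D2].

Check the 18 heavy atoms by environment: 2× n (aromatic, D2) → match; 5× c (aromatic, D3) → no; 1× N (D1) → no; 2× C (D1) → no; 1× C (D3) → no; 1× O (D1) → no; 1× O (D2) → match; 5× c (aromatic, D2) → match.
Summing the matching environments: 2 + 1 + 5 = 8 matching atoms.

8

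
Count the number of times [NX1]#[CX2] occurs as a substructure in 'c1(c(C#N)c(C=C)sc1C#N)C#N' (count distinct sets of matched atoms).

3

[NX1]#[CX2] is the SMARTS for a nitrile: a nitrogen triple-bonded to a two-connected carbon.
The molecule carries 3 separate instances of a nitrile (-C#N) meeting every constraint; each maps to a distinct set of atoms, giving 3 matches.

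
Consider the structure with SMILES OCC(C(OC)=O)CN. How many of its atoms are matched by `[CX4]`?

The query [CX4] means: C with X4: aliphatic carbon with exactly 4 total connections (bonds + H).
Check the 9 heavy atoms by environment: 4× C (X4) → match; 2× O (X2) → no; 1× N (X3) → no; 1× C (X3) → no; 1× O (X1) → no.
That gives 4 matching atoms.

4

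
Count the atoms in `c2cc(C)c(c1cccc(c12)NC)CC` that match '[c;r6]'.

10

The query [c;r6] means: aromatic carbon that belongs to a six-membered ring.
Check the 15 heavy atoms by environment: 10× c (aromatic, in 6-ring) → match; 4× C (acyclic) → no; 1× N (acyclic) → no.
That gives 10 matching atoms.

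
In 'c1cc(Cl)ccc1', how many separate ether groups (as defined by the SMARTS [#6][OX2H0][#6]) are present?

0

[#6][OX2H0][#6] is the SMARTS for an ether: an aliphatic oxygen bridging two carbons with no H on the oxygen.
No fragment in the molecule satisfies every constraint, giving 0 matches.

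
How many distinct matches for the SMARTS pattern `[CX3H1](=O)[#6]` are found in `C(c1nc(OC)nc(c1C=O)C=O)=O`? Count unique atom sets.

[CX3H1](=O)[#6] is the SMARTS for an aldehyde: an sp2 carbon with one H, double-bonded to O and single-bonded to carbon.
The molecule carries 3 separate instances of an aldehyde (-CHO) meeting every constraint; each maps to a distinct set of atoms, giving 3 matches.

3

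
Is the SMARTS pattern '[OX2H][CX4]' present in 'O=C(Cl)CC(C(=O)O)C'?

No

The pattern [OX2H][CX4] describes a hydroxyl oxygen bound to an sp3 (X4) carbon — an aliphatic alcohol.
The closest candidate here is a carboxylic acid group (-C(=O)OH), but the -OH is on a CX3 carbonyl carbon, not a CX4 carbon. No other fragment satisfies the full query, so there is no match.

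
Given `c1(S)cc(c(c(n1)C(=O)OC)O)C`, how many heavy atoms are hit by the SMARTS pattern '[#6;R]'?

5

The query [#6;R] means: carbon that is part of a ring.
Check the 13 heavy atoms by environment: 1× n (aromatic, in 6-ring) → no; 5× c (aromatic, in 6-ring) → match; 3× C (acyclic) → no; 1× S (acyclic) → no; 3× O (acyclic) → no.
That gives 5 matching atoms.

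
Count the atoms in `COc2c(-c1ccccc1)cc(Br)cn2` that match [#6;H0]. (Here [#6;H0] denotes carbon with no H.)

4

The query [#6;H0] means: any carbon with no attached hydrogen.
Check the 15 heavy atoms by environment: 1× n (aromatic, H0) → no; 7× c (aromatic, H1) → no; 4× c (aromatic, H0) → match; 1× O (H0) → no; 1× C (H3) → no; 1× Br (H0) → no.
That gives 4 matching atoms.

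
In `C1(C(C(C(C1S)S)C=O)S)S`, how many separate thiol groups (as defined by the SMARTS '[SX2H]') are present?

[SX2H] is the SMARTS for a thiol: an aliphatic sulfur with two connections, one being H.
The molecule carries 4 separate instances of a thiol (-SH) meeting every constraint; each maps to a distinct set of atoms, giving 4 matches.

4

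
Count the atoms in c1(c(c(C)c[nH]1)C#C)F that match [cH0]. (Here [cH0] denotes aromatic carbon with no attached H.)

The query [cH0] means: aromatic carbon with no attached hydrogen (substituted or ring-fusion).
Check the 9 heavy atoms by environment: 1× n (aromatic, H1) → no; 3× c (aromatic, H0) → match; 1× c (aromatic, H1) → no; 1× F (H0) → no; 1× C (H3) → no; 1× C (H0) → no; 1× C (H1) → no.
That gives 3 matching atoms.

3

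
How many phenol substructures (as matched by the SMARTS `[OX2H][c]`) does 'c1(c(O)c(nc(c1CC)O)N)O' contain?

3

[OX2H][c] is the SMARTS for a phenol: a hydroxyl oxygen attached to an aromatic carbon.
The molecule carries 3 separate instances of a hydroxyl group (-OH) meeting every constraint; each maps to a distinct set of atoms, giving 3 matches.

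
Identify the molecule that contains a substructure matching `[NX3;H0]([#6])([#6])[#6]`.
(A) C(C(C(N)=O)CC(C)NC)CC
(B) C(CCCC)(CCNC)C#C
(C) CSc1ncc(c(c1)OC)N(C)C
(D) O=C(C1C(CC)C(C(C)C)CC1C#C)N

C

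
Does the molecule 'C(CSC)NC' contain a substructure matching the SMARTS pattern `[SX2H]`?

The pattern [SX2H] describes an aliphatic sulfur with two connections, one being H — a thiol.
The closest candidate here is a methylthio ether (-SCH3), but the sulfur has H0 (bonded to two carbons), not H1. No other fragment satisfies the full query, so there is no match.

No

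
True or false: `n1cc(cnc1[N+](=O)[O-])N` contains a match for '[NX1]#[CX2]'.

False

The pattern [NX1]#[CX2] describes a nitrogen triple-bonded to a two-connected carbon — a nitrile.
The closest candidate here is a nitro group (-[N+](=O)[O-]), but there is no C#N triple bond. No other fragment satisfies the full query, so there is no match.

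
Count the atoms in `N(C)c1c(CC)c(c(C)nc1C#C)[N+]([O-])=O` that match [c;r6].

5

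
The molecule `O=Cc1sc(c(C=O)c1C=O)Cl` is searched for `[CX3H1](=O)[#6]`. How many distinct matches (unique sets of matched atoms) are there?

3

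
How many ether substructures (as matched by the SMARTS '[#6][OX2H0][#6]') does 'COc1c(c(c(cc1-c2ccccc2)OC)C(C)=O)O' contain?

[#6][OX2H0][#6] is the SMARTS for an ether: an aliphatic oxygen bridging two carbons with no H on the oxygen.
The molecule carries 2 separate instances of a methoxy ether (-OCH3) meeting every constraint; each maps to a distinct set of atoms, giving 2 matches.

2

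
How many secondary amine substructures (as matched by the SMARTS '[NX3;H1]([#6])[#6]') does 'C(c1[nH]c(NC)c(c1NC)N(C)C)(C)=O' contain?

2

[NX3;H1]([#6])[#6] is the SMARTS for a secondary amine: a trivalent nitrogen with one H, bonded to two carbons.
The molecule carries 2 separate instances of an N-methylamino group (-NHCH3) meeting every constraint; each maps to a distinct set of atoms, giving 2 matches.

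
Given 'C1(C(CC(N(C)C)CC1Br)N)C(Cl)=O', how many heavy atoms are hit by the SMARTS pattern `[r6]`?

6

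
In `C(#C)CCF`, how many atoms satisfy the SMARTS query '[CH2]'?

2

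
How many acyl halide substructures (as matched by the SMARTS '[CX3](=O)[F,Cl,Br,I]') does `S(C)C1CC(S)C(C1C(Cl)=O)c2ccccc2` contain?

1

[CX3](=O)[F,Cl,Br,I] is the SMARTS for an acyl halide: a carbonyl carbon bonded to a halogen.
Exactly one fragment in the molecule meets all constraints, giving 1 match.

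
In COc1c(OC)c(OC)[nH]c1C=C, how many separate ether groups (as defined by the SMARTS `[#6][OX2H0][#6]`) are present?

[#6][OX2H0][#6] is the SMARTS for an ether: an aliphatic oxygen bridging two carbons with no H on the oxygen.
The molecule carries 3 separate instances of a methoxy ether (-OCH3) meeting every constraint; each maps to a distinct set of atoms, giving 3 matches.

3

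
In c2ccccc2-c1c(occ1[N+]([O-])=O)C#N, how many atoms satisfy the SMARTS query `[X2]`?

2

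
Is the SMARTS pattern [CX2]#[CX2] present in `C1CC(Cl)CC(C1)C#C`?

Yes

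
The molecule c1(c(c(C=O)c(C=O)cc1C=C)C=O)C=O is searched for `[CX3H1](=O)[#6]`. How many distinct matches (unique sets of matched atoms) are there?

4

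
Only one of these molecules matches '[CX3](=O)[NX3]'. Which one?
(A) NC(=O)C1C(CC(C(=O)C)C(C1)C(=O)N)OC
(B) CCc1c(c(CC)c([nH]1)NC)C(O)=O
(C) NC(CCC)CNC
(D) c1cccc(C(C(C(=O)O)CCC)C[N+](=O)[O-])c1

[CX3](=O)[NX3] describes a carbonyl carbon bonded to a trivalent nitrogen (an amide).
(A) contains a primary amide (-C(=O)NH2), which satisfies every atom and bond constraint.
(B) has a carboxylic acid group (-C(=O)OH) but the carbonyl is bonded to O, not to an NX3 nitrogen.
(C) has a primary amino group (-NH2) but the -NH2 is not attached to a carbonyl carbon.
(D) has a carboxylic acid group (-C(=O)OH) but the carbonyl is bonded to O, not to an NX3 nitrogen.
So the answer is (A).

A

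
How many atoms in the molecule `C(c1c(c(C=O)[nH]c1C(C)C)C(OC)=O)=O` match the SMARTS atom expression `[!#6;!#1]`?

5

Check the 16 heavy atoms by environment: 1× n (aromatic) → match; 4× c (aromatic) → no; 7× C → no; 4× O → match.
Summing the matching environments: 1 + 4 = 5 matching atoms.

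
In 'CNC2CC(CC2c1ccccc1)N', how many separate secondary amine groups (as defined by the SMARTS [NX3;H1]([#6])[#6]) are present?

1

[NX3;H1]([#6])[#6] is the SMARTS for a secondary amine: a trivalent nitrogen with one H, bonded to two carbons.
Exactly one fragment in the molecule meets all constraints, giving 1 match.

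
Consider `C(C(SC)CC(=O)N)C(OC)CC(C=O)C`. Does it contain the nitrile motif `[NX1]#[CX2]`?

The pattern [NX1]#[CX2] describes a nitrogen triple-bonded to a two-connected carbon — a nitrile.
The closest candidate here is a primary amide (-C(=O)NH2), but the nitrogen is NX3, not NX1. No other fragment satisfies the full query, so there is no match.

No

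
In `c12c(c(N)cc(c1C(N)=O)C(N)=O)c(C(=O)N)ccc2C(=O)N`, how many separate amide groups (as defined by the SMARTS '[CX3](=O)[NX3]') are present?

[CX3](=O)[NX3] is the SMARTS for an amide: a carbonyl carbon bonded to a trivalent nitrogen.
The molecule carries 4 separate instances of a primary amide (-C(=O)NH2) meeting every constraint; each maps to a distinct set of atoms, giving 4 matches.

4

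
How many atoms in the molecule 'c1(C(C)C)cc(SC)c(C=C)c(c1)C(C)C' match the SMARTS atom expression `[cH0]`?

The query [cH0] means: aromatic carbon with no attached hydrogen (substituted or ring-fusion).
Check the 16 heavy atoms by environment: 2× c (aromatic, H1) → no; 4× c (aromatic, H0) → match; 3× C (H1) → no; 5× C (H3) → no; 1× S (H0) → no; 1× C (H2) → no.
That gives 4 matching atoms.

4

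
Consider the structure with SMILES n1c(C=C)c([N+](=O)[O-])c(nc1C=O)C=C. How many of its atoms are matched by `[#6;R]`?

4

The query [#6;R] means: carbon that is part of a ring.
Check the 15 heavy atoms by environment: 2× n (aromatic, in 6-ring) → no; 4× c (aromatic, in 6-ring) → match; 5× C (acyclic) → no; 1× N (charge +1, acyclic) → no; 1× O (charge -1, acyclic) → no; 2× O (acyclic) → no.
That gives 4 matching atoms.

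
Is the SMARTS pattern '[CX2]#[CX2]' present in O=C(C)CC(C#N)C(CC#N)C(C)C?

The pattern [CX2]#[CX2] describes a carbon-carbon triple bond — an alkyne.
The closest candidate here is a nitrile (-C#N), but the triple bond is C#N, not C#C. No other fragment satisfies the full query, so there is no match.

No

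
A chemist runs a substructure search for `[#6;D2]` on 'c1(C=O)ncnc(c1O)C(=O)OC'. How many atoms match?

The query [#6;D2] means: any carbon bonded to exactly two heavy atoms.
Check the 13 heavy atoms by environment: 2× n (aromatic, D2) → no; 1× c (aromatic, D2) → match; 3× c (aromatic, D3) → no; 1× C (D2) → match; 3× O (D1) → no; 1× C (D3) → no; 1× O (D2) → no; 1× C (D1) → no.
Summing the matching environments: 1 + 1 = 2 matching atoms.

2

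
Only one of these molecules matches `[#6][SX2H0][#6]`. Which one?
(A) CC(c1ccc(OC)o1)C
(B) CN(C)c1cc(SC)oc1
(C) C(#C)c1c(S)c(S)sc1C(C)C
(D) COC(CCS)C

[#6][SX2H0][#6] describes an aliphatic sulfur bridging two carbons with no H on the sulfur (a thioether).
(A) has a methoxy ether (-OCH3) but the bridging atom is O, not S.
(B) contains a methylthio ether (-SCH3), which satisfies every atom and bond constraint.
(C) has a thiol (-SH) but the sulfur has H1, not H0 bridging two carbons.
(D) has a methoxy ether (-OCH3) but the bridging atom is O, not S.
So the answer is (B).

B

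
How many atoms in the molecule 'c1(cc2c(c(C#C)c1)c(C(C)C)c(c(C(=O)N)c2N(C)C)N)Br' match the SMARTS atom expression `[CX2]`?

2

Check the 23 heavy atoms by environment: 10× c (aromatic, X3) → no; 1× Br (X1) → no; 1× C (X3) → no; 1× O (X1) → no; 3× N (X3) → no; 5× C (X4) → no; 2× C (X2) → match.
That gives 2 matching atoms.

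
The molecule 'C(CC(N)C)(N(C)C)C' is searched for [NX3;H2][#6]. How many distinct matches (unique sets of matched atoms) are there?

1

[NX3;H2][#6] is the SMARTS for a primary amine: a trivalent nitrogen with two H attached to carbon.
Exactly one fragment in the molecule meets all constraints, giving 1 match.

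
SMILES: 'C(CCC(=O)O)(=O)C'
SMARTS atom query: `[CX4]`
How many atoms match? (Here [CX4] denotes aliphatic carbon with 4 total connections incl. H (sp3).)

3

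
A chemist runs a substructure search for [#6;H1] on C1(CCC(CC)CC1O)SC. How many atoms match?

3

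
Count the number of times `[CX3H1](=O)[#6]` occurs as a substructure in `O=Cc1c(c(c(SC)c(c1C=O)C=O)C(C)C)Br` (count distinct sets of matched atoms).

3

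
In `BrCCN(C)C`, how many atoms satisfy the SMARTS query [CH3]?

2

Check the 6 heavy atoms by environment: 2× C (H2) → no; 1× N (H0) → no; 2× C (H3) → match; 1× Br (H0) → no.
That gives 2 matching atoms.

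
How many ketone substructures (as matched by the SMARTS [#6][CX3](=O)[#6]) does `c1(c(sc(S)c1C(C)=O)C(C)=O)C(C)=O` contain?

[#6][CX3](=O)[#6] is the SMARTS for a ketone: a carbonyl carbon (no H) flanked by two carbons.
The molecule carries 3 separate instances of an acetyl/ketone group (-C(=O)CH3) meeting every constraint; each maps to a distinct set of atoms, giving 3 matches.

3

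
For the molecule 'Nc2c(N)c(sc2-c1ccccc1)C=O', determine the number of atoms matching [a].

11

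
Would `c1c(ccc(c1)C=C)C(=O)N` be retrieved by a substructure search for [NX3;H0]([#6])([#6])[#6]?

The pattern [NX3;H0]([#6])([#6])[#6] describes a trivalent nitrogen with no H, bonded to three carbons — a tertiary amine.
The closest candidate here is a primary amide (-C(=O)NH2), but the amide nitrogen has H2 and only one carbon neighbour. No other fragment satisfies the full query, so there is no match.

No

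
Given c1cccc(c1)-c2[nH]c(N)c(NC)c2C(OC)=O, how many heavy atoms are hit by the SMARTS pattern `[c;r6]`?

6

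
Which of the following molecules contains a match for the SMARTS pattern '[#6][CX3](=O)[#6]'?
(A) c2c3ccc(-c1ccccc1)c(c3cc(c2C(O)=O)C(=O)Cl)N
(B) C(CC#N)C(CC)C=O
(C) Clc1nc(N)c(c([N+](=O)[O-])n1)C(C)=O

C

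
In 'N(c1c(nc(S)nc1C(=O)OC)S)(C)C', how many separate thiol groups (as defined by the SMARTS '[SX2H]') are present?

2

[SX2H] is the SMARTS for a thiol: an aliphatic sulfur with two connections, one being H.
The molecule carries 2 separate instances of a thiol (-SH) meeting every constraint; each maps to a distinct set of atoms, giving 2 matches.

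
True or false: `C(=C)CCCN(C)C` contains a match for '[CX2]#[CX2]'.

False

The pattern [CX2]#[CX2] describes a carbon-carbon triple bond — an alkyne.
The closest candidate here is a vinyl group (-CH=CH2), but the C=C is a double bond; both carbons are CX3, not CX2. No other fragment satisfies the full query, so there is no match.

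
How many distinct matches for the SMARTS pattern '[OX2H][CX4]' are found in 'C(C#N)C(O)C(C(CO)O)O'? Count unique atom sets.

4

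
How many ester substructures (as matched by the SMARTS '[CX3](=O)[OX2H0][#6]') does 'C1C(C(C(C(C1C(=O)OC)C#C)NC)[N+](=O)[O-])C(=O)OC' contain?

2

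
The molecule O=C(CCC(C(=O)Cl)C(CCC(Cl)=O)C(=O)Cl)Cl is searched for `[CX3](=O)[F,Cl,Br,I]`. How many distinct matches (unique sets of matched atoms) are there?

4

[CX3](=O)[F,Cl,Br,I] is the SMARTS for an acyl halide: a carbonyl carbon bonded to a halogen.
The molecule carries 4 separate instances of an acyl chloride (-C(=O)Cl) meeting every constraint; each maps to a distinct set of atoms, giving 4 matches.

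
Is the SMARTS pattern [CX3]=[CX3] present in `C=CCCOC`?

Yes

The pattern [CX3]=[CX3] describes a non-aromatic C=C double bond between two sp2 carbons — an alkene.
The molecule carries a vinyl group (-CH=CH2), whose atoms satisfy every constraint of the query, so the pattern matches.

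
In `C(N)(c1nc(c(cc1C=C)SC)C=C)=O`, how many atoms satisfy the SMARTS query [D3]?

5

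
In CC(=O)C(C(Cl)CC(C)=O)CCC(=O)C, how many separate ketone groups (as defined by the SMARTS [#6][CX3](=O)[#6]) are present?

[#6][CX3](=O)[#6] is the SMARTS for a ketone: a carbonyl carbon (no H) flanked by two carbons.
The molecule carries 3 separate instances of an acetyl/ketone group (-C(=O)CH3) meeting every constraint; each maps to a distinct set of atoms, giving 3 matches.

3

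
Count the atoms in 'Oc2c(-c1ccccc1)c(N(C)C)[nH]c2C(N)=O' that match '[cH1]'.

5

The query [cH1] means: aromatic carbon bearing exactly one hydrogen.
Check the 18 heavy atoms by environment: 1× n (aromatic, H1) → no; 5× c (aromatic, H0) → no; 1× O (H1) → no; 1× N (H0) → no; 2× C (H3) → no; 5× c (aromatic, H1) → match; 1× C (H0) → no; 1× O (H0) → no; 1× N (H2) → no.
That gives 5 matching atoms.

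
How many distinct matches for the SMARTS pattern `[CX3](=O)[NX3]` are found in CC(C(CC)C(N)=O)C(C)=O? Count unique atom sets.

[CX3](=O)[NX3] is the SMARTS for an amide: a carbonyl carbon bonded to a trivalent nitrogen.
Exactly one fragment in the molecule meets all constraints, giving 1 match.

1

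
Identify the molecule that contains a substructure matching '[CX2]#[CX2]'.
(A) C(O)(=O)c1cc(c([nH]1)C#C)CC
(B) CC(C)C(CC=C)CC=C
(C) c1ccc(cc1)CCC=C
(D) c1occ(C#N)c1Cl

A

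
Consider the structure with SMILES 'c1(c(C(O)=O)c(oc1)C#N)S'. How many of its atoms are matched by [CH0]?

2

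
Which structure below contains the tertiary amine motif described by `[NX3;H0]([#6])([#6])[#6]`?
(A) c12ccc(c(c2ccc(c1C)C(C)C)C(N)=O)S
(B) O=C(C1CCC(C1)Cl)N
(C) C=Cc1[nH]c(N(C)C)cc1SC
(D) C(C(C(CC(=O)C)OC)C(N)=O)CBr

C

[NX3;H0]([#6])([#6])[#6] describes a trivalent nitrogen with no H, bonded to three carbons (a tertiary amine).
(A) has a primary amide (-C(=O)NH2) but the amide nitrogen has H2 and only one carbon neighbour.
(B) has a primary amide (-C(=O)NH2) but the amide nitrogen has H2 and only one carbon neighbour.
(C) contains a dimethylamino group (-N(CH3)2), which satisfies every atom and bond constraint.
(D) has a primary amide (-C(=O)NH2) but the amide nitrogen has H2 and only one carbon neighbour.
So the answer is (C).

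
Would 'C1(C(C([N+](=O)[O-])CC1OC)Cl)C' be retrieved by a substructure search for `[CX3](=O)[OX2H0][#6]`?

No

The pattern [CX3](=O)[OX2H0][#6] describes a carbonyl carbon bonded to an oxygen that is itself bonded to carbon (no H on that O) — an ester.
The closest candidate here is a methoxy ether (-OCH3), but the ether oxygen is not adjacent to a C=O carbon. No other fragment satisfies the full query, so there is no match.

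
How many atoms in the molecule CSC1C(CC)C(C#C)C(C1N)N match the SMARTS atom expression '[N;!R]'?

2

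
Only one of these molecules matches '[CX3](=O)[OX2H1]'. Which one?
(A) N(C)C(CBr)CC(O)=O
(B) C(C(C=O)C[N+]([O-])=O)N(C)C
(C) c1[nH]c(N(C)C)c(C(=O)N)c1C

[CX3](=O)[OX2H1] describes an sp2 carbon double-bonded to O and single-bonded to an -OH oxygen (a carboxylic acid).
(A) contains a carboxylic acid group (-C(=O)OH), which satisfies every atom and bond constraint.
(B) has an aldehyde (-CHO) but there is no singly-bonded oxygen on the carbonyl carbon.
(C) has a primary amide (-C(=O)NH2) but the carbonyl is bonded to N, not to an -OH oxygen.
So the answer is (A).

A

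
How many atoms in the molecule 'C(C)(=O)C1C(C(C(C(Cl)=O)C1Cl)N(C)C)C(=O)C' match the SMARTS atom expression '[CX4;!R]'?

4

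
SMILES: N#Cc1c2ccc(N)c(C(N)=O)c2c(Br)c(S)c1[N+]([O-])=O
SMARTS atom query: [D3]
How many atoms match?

The query [D3] means: atom with exactly three heavy-atom neighbours.
Check the 21 heavy atoms by environment: 8× c (aromatic, D3) → match; 2× c (aromatic, D2) → no; 1× C (D3) → match; 2× O (D1) → no; 3× N (D1) → no; 1× C (D2) → no; 1× N (charge +1, D3) → match; 1× O (charge -1, D1) → no; 1× Br (D1) → no; 1× S (D1) → no.
Summing the matching environments: 8 + 1 + 1 = 10 matching atoms.

10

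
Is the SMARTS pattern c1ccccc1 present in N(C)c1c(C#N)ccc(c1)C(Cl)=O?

The pattern c1ccccc1 describes six aromatic carbons in a ring — a benzene ring.
The required atom environment is present in the molecule, so the pattern matches.

Yes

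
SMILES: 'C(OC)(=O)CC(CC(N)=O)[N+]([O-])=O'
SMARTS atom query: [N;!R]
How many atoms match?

2

The query [N;!R] means: aliphatic nitrogen not in a ring.
Check the 13 heavy atoms by environment: 6× C (acyclic) → no; 1× N (charge +1, acyclic) → match; 1× O (charge -1, acyclic) → no; 4× O (acyclic) → no; 1× N (acyclic) → match.
Summing the matching environments: 1 + 1 = 2 matching atoms.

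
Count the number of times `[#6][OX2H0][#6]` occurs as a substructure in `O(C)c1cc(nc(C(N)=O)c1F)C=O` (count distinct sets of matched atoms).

1

[#6][OX2H0][#6] is the SMARTS for an ether: an aliphatic oxygen bridging two carbons with no H on the oxygen.
Exactly one fragment in the molecule meets all constraints, giving 1 match.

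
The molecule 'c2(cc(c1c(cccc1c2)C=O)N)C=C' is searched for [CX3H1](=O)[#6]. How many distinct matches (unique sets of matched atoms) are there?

1

[CX3H1](=O)[#6] is the SMARTS for an aldehyde: an sp2 carbon with one H, double-bonded to O and single-bonded to carbon.
Exactly one fragment in the molecule meets all constraints, giving 1 match.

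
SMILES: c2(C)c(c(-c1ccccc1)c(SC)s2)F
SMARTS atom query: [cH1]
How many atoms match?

The query [cH1] means: aromatic carbon bearing exactly one hydrogen.
Check the 15 heavy atoms by environment: 1× s (aromatic, H0) → no; 5× c (aromatic, H0) → no; 1× F (H0) → no; 1× S (H0) → no; 2× C (H3) → no; 5× c (aromatic, H1) → match.
That gives 5 matching atoms.

5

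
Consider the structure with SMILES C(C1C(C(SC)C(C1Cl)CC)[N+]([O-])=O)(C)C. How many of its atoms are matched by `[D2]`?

2

The query [D2] means: atom with exactly two heavy-atom neighbours.
Check the 16 heavy atoms by environment: 6× C (D3) → no; 1× C (D2) → match; 4× C (D1) → no; 1× Cl (D1) → no; 1× S (D2) → match; 1× N (charge +1, D3) → no; 1× O (charge -1, D1) → no; 1× O (D1) → no.
Summing the matching environments: 1 + 1 = 2 matching atoms.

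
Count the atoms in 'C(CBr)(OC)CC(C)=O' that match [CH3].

The query [CH3] means: aliphatic carbon with exactly three hydrogens.
Check the 9 heavy atoms by environment: 2× C (H2) → no; 1× C (H1) → no; 1× Br (H0) → no; 1× C (H0) → no; 2× O (H0) → no; 2× C (H3) → match.
That gives 2 matching atoms.

2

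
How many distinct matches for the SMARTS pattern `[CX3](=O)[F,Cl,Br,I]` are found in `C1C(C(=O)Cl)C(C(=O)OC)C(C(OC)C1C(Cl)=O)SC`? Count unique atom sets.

[CX3](=O)[F,Cl,Br,I] is the SMARTS for an acyl halide: a carbonyl carbon bonded to a halogen.
The molecule carries 2 separate instances of an acyl chloride (-C(=O)Cl) meeting every constraint; each maps to a distinct set of atoms, giving 2 matches.

2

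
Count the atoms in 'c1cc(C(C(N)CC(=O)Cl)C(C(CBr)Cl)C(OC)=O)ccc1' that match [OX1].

2

The query [OX1] means: aliphatic oxygen with one total connection — typically a carbonyl =O or an oxide.
Check the 22 heavy atoms by environment: 7× C (X4) → no; 2× Cl (X1) → no; 2× C (X3) → no; 2× O (X1) → match; 1× O (X2) → no; 6× c (aromatic, X3) → no; 1× Br (X1) → no; 1× N (X3) → no.
That gives 2 matching atoms.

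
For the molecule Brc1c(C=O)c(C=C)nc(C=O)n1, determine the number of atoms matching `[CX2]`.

The query [CX2] means: C with X2: aliphatic carbon with exactly 2 total connections.
Check the 13 heavy atoms by environment: 2× n (aromatic, X2) → no; 4× c (aromatic, X3) → no; 4× C (X3) → no; 2× O (X1) → no; 1× Br (X1) → no.
No environment satisfies the query, so 0 matching atoms.

0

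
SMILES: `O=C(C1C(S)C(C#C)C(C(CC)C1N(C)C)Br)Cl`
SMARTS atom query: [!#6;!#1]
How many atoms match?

Check the 18 heavy atoms by environment: 13× C → no; 1× N → match; 1× O → match; 1× Cl → match; 1× S → match; 1× Br → match.
Summing the matching environments: 1 + 1 + 1 + 1 + 1 = 5 matching atoms.

5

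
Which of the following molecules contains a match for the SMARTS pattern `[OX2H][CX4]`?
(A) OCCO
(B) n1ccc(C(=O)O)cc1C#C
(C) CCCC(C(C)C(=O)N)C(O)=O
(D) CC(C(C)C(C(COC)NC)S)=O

A

[OX2H][CX4] describes a hydroxyl oxygen bound to an sp3 (X4) carbon (an aliphatic alcohol).
(A) contains a hydroxyl group (-OH), which satisfies every atom and bond constraint.
(B) has a carboxylic acid group (-C(=O)OH) but the -OH is on a CX3 carbonyl carbon, not a CX4 carbon.
(C) has a carboxylic acid group (-C(=O)OH) but the -OH is on a CX3 carbonyl carbon, not a CX4 carbon.
(D) has a methoxy ether (-OCH3) but the oxygen has H0 (ether), not H1.
So the answer is (A).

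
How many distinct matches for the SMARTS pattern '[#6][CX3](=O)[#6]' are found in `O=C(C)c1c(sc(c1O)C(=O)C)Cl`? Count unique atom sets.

2

[#6][CX3](=O)[#6] is the SMARTS for a ketone: a carbonyl carbon (no H) flanked by two carbons.
The molecule carries 2 separate instances of an acetyl/ketone group (-C(=O)CH3) meeting every constraint; each maps to a distinct set of atoms, giving 2 matches.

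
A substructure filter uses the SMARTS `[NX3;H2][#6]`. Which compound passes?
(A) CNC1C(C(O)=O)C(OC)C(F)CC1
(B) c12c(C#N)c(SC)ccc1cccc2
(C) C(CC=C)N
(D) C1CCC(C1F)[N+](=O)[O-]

[NX3;H2][#6] describes a trivalent nitrogen with two H attached to carbon (a primary amine).
(A) has an N-methylamino group (-NHCH3) but the nitrogen bears two carbons and only one H (H1), not H2.
(B) has a nitrile (-C#N) but the nitrogen is NX1 (triple-bonded), not NX3 with two H.
(C) contains a primary amino group (-NH2), which satisfies every atom and bond constraint.
(D) has a nitro group (-[N+](=O)[O-]) but the nitrogen is [N+] with no H, not NX3H2.
So the answer is (C).

C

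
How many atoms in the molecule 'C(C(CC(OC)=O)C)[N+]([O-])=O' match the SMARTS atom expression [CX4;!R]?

The query [CX4;!R] means: aliphatic carbon with four total connections, not in a ring.
Check the 11 heavy atoms by environment: 5× C (X4, acyclic) → match; 1× N (charge +1, X3, acyclic) → no; 1× O (charge -1, X1, acyclic) → no; 2× O (X1, acyclic) → no; 1× C (X3, acyclic) → no; 1× O (X2, acyclic) → no.
That gives 5 matching atoms.

5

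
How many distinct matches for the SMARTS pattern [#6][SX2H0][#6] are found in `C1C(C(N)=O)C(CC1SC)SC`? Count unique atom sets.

2

[#6][SX2H0][#6] is the SMARTS for a thioether: an aliphatic sulfur bridging two carbons with no H on the sulfur.
The molecule carries 2 separate instances of a methylthio ether (-SCH3) meeting every constraint; each maps to a distinct set of atoms, giving 2 matches.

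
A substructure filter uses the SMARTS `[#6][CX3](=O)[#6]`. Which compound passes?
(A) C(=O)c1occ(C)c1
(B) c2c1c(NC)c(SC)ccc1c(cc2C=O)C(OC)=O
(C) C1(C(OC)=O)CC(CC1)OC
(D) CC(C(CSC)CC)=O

[#6][CX3](=O)[#6] describes a carbonyl carbon (no H) flanked by two carbons (a ketone).
(A) has an aldehyde (-CHO) but the carbonyl carbon has H1, so it is not flanked by two carbons.
(B) has a methyl-ester group (-C(=O)OCH3) but one neighbour of the carbonyl carbon is O, not C.
(C) has a methyl-ester group (-C(=O)OCH3) but one neighbour of the carbonyl carbon is O, not C.
(D) contains an acetyl/ketone group (-C(=O)CH3), which satisfies every atom and bond constraint.
So the answer is (D).

D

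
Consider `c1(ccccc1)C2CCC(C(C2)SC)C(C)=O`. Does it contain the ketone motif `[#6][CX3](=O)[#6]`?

Yes

The pattern [#6][CX3](=O)[#6] describes a carbonyl carbon (no H) flanked by two carbons — a ketone.
The molecule carries an acetyl/ketone group (-C(=O)CH3), whose atoms satisfy every constraint of the query, so the pattern matches.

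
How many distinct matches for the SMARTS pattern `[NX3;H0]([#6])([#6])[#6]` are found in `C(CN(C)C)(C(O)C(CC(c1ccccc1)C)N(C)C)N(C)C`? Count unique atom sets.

3

[NX3;H0]([#6])([#6])[#6] is the SMARTS for a tertiary amine: a trivalent nitrogen with no H, bonded to three carbons.
The molecule carries 3 separate instances of a dimethylamino group (-N(CH3)2) meeting every constraint; each maps to a distinct set of atoms, giving 3 matches.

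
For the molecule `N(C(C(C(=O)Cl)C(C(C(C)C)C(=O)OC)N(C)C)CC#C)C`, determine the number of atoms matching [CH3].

6

The query [CH3] means: aliphatic carbon with exactly three hydrogens.
Check the 22 heavy atoms by environment: 1× C (H2) → no; 6× C (H1) → no; 6× C (H3) → match; 1× N (H1) → no; 3× C (H0) → no; 1× N (H0) → no; 3× O (H0) → no; 1× Cl (H0) → no.
That gives 6 matching atoms.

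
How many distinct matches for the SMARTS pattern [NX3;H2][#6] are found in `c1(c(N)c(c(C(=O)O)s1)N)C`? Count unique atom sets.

2

[NX3;H2][#6] is the SMARTS for a primary amine: a trivalent nitrogen with two H attached to carbon.
The molecule carries 2 separate instances of a primary amino group (-NH2) meeting every constraint; each maps to a distinct set of atoms, giving 2 matches.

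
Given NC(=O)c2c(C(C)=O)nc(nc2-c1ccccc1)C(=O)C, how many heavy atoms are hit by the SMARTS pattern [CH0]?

3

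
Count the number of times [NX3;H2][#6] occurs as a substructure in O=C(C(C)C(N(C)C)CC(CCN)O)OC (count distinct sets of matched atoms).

1

[NX3;H2][#6] is the SMARTS for a primary amine: a trivalent nitrogen with two H attached to carbon.
Exactly one fragment in the molecule meets all constraints, giving 1 match.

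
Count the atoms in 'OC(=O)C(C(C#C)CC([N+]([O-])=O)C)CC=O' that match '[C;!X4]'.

4

The query [C;!X4] means: aliphatic carbon that does not have four total connections.
Check the 16 heavy atoms by environment: 6× C (X4) → no; 2× C (X2) → match; 2× C (X3) → match; 3× O (X1) → no; 1× O (X2) → no; 1× N (charge +1, X3) → no; 1× O (charge -1, X1) → no.
Summing the matching environments: 2 + 2 = 4 matching atoms.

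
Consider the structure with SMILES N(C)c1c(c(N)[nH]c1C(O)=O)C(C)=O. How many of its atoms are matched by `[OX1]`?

2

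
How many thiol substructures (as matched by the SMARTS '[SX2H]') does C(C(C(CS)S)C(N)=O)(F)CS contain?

3

[SX2H] is the SMARTS for a thiol: an aliphatic sulfur with two connections, one being H.
The molecule carries 3 separate instances of a thiol (-SH) meeting every constraint; each maps to a distinct set of atoms, giving 3 matches.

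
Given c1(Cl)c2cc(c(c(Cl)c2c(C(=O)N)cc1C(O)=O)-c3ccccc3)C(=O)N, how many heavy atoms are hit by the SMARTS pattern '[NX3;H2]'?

2

The query [NX3;H2] means: aliphatic N with 3 total connections, two of them H — an -NH2 nitrogen (amine or amide).
Check the 27 heavy atoms by environment: 9× c (aromatic, H0, X3) → no; 7× c (aromatic, H1, X3) → no; 3× C (H0, X3) → no; 3× O (H0, X1) → no; 1× O (H1, X2) → no; 2× N (H2, X3) → match; 2× Cl (H0, X1) → no.
That gives 2 matching atoms.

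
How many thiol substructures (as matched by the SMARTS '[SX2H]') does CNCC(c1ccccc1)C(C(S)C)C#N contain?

[SX2H] is the SMARTS for a thiol: an aliphatic sulfur with two connections, one being H.
Exactly one fragment in the molecule meets all constraints, giving 1 match.

1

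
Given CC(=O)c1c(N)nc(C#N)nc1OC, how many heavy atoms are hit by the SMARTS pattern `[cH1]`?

0

Check the 14 heavy atoms by environment: 2× n (aromatic, H0) → no; 4× c (aromatic, H0) → no; 1× N (H2) → no; 2× C (H0) → no; 1× N (H0) → no; 2× O (H0) → no; 2× C (H3) → no.
No environment satisfies the query, so 0 matching atoms.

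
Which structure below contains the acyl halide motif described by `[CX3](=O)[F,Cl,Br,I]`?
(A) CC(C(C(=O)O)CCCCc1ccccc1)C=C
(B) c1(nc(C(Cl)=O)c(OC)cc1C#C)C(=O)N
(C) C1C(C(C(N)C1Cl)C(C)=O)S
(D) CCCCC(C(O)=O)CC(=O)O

B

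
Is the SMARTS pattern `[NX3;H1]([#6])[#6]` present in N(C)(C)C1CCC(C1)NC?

The pattern [NX3;H1]([#6])[#6] describes a trivalent nitrogen with one H, bonded to two carbons — a secondary amine.
The molecule carries an N-methylamino group (-NHCH3), whose atoms satisfy every constraint of the query, so the pattern matches.

Yes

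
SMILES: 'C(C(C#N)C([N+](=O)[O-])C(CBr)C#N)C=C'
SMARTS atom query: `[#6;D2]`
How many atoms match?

5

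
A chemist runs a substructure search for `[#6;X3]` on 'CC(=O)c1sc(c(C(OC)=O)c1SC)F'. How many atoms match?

6

Check the 15 heavy atoms by environment: 1× s (aromatic, X2) → no; 4× c (aromatic, X3) → match; 1× F (X1) → no; 2× C (X3) → match; 2× O (X1) → no; 1× O (X2) → no; 3× C (X4) → no; 1× S (X2) → no.
Summing the matching environments: 4 + 2 = 6 matching atoms.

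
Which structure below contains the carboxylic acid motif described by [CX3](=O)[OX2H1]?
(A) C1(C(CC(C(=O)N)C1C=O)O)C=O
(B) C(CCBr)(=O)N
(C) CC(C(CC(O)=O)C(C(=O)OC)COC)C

[CX3](=O)[OX2H1] describes an sp2 carbon double-bonded to O and single-bonded to an -OH oxygen (a carboxylic acid).
(A) has an aldehyde (-CHO) but there is no singly-bonded oxygen on the carbonyl carbon.
(B) has a primary amide (-C(=O)NH2) but the carbonyl is bonded to N, not to an -OH oxygen.
(C) contains a carboxylic acid group (-C(=O)OH), which satisfies every atom and bond constraint.
So the answer is (C).

C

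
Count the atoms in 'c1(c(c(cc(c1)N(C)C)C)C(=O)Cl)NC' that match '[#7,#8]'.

3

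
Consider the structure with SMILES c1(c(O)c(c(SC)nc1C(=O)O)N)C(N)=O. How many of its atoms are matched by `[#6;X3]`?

The query [#6;X3] means: any carbon (aromatic or not) with three total connections.
Check the 16 heavy atoms by environment: 1× n (aromatic, X2) → no; 5× c (aromatic, X3) → match; 2× O (X2) → no; 2× C (X3) → match; 2× O (X1) → no; 2× N (X3) → no; 1× S (X2) → no; 1× C (X4) → no.
Summing the matching environments: 5 + 2 = 7 matching atoms.

7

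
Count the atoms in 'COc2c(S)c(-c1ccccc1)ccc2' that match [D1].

The query [D1] means: atom with exactly one heavy-atom neighbour (degree 1).
Check the 15 heavy atoms by environment: 8× c (aromatic, D2) → no; 4× c (aromatic, D3) → no; 1× O (D2) → no; 1× C (D1) → match; 1× S (D1) → match.
Summing the matching environments: 1 + 1 = 2 matching atoms.

2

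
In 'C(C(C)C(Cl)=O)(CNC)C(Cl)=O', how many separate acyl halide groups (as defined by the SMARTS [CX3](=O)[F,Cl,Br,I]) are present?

2

[CX3](=O)[F,Cl,Br,I] is the SMARTS for an acyl halide: a carbonyl carbon bonded to a halogen.
The molecule carries 2 separate instances of an acyl chloride (-C(=O)Cl) meeting every constraint; each maps to a distinct set of atoms, giving 2 matches.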